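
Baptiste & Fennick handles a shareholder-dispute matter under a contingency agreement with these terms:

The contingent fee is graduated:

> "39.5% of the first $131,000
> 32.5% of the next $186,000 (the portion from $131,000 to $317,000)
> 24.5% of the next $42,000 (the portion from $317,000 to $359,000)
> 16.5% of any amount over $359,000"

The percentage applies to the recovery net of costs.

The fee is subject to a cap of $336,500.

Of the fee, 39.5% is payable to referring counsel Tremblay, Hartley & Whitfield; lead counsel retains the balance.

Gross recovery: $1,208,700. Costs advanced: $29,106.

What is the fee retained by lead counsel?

Fee base (net of costs): $1,208,700 − $29,106 = $1,179,594
First $131,000 at 39.5% = $51,745.00
Next $186,000 at 32.5% = $60,450.00
Next $42,000 at 24.5% = $10,290.00
Remaining $820,594 at 16.5% = $135,398.01
Fee: $51,745.00 + $60,450.00 + $10,290.00 + $135,398.01 = $257,883.01
$257,883.01 is under the $336,500 cap.
Referral share: 39.5% of $257,883.01 = $101,863.79; lead counsel retains $257,883.01 − $101,863.79 = $156,019.22.

$156,019.22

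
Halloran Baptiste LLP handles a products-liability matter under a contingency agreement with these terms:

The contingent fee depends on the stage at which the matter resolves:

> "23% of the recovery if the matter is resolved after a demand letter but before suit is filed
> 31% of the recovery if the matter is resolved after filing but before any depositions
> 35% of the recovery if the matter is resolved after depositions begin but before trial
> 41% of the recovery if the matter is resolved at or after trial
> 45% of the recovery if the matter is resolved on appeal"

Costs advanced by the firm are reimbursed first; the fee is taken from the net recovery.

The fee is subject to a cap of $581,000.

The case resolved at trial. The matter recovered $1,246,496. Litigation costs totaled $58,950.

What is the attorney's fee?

Fee base (net of costs): $1,246,496 − $58,950 = $1,187,546
The matter resolved at trial, so the 41% rate applies.
$1,187,546 × 41% = $486,893.86
$486,893.86 is under the $581,000 cap.

$486,893.86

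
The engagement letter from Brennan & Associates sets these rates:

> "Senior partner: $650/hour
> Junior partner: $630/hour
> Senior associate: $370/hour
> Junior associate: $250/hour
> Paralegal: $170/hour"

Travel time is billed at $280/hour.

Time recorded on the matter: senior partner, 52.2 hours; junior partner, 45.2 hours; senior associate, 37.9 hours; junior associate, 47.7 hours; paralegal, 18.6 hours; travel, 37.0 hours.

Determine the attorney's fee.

$101,876.00

Senior partner: 52.2 × $650 = $33,930.00
Junior partner: 45.2 × $630 = $28,476.00
Senior associate: 37.9 × $370 = $14,023.00
Junior associate: 47.7 × $250 = $11,925.00
Paralegal: 18.6 × $170 = $3,162.00
Subtotal: $33,930.00 + $28,476.00 + $14,023.00 + $11,925.00 + $3,162.00 = $91,516.00
Travel: 37.0 × $280 = $10,360.00
Total: $91,516.00 + $10,360.00 = $101,876.00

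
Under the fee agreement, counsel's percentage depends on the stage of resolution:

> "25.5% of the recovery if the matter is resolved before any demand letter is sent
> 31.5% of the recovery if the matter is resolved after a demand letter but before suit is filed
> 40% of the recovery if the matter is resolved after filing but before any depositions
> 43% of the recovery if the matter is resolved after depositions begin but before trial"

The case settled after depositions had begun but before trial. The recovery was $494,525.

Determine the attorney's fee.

$212,645.75

The matter settled after depositions had begun but before trial, so the 43% rate applies.
$494,525 × 43% = $212,645.75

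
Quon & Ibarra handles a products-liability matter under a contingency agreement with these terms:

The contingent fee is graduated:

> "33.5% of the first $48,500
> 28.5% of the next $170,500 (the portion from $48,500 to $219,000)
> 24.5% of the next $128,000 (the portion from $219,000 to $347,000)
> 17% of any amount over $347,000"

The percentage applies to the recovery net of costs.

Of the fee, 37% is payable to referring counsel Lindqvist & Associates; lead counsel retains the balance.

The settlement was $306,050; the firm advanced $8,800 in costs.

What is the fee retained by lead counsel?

$52,927.09

Fee base (net of costs): $306,050 − $8,800 = $297,250
First $48,500 at 33.5% = $16,247.50
Next $170,500 at 28.5% = $48,592.50
Remaining $78,250 at 24.5% = $19,171.25
Fee: $16,247.50 + $48,592.50 + $19,171.25 = $84,011.25
Referral share: 37% of $84,011.25 = $31,084.16; lead counsel retains $84,011.25 − $31,084.16 = $52,927.09.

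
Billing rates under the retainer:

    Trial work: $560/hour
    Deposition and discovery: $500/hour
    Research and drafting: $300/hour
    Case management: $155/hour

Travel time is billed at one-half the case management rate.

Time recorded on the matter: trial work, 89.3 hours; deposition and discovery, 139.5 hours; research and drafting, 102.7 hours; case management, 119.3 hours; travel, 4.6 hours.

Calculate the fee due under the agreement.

Trial work: 89.3 × $560 = $50,008.00
Deposition and discovery: 139.5 × $500 = $69,750.00
Research and drafting: 102.7 × $300 = $30,810.00
Case management: 119.3 × $155 = $18,491.50
Subtotal: $50,008.00 + $69,750.00 + $30,810.00 + $18,491.50 = $169,059.50
Travel: 4.6 × ($155 ÷ 2) = 4.6 × $77.50 = $356.50
Total: $169,059.50 + $356.50 = $169,416.00

$169,416.00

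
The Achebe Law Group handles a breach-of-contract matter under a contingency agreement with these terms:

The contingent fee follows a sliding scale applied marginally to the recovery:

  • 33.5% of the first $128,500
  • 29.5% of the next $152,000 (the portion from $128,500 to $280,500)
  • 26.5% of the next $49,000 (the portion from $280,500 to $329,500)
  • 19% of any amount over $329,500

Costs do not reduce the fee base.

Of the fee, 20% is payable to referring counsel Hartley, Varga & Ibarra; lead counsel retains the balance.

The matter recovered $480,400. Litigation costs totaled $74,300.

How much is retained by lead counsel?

Fee base is the gross recovery, $480,400; costs are reimbursed separately.
First $128,500 at 33.5% = $43,047.50
Next $152,000 at 29.5% = $44,840.00
Next $49,000 at 26.5% = $12,985.00
Remaining $150,900 at 19% = $28,671.00
Fee: $43,047.50 + $44,840.00 + $12,985.00 + $28,671.00 = $129,543.50
Referral share: 20% of $129,543.50 = $25,908.70; lead counsel retains $129,543.50 − $25,908.70 = $103,634.80.

$103,634.80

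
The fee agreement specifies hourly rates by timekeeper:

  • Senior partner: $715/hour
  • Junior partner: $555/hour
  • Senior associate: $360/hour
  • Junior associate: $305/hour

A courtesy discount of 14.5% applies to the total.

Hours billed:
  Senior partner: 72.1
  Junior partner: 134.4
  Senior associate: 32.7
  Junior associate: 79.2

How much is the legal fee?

Senior partner: 72.1 × $715 = $51,551.50
Junior partner: 134.4 × $555 = $74,592.00
Senior associate: 32.7 × $360 = $11,772.00
Junior associate: 79.2 × $305 = $24,156.00
Subtotal: $162,071.50
Less 14.5% discount: −$23,500.37
Total: $162,071.50 − $23,500.37 = $138,571.13

$138,571.13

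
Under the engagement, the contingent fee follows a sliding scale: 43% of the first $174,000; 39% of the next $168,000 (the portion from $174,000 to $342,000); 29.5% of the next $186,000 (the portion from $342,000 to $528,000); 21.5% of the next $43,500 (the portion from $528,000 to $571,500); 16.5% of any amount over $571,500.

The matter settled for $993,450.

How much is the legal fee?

First $174,000 at 43% = $74,820.00
Next $168,000 at 39% = $65,520.00
Next $186,000 at 29.5% = $54,870.00
Next $43,500 at 21.5% = $9,352.50
Remaining $421,950 at 16.5% = $69,621.75
Fee: $74,820.00 + $65,520.00 + $54,870.00 + $9,352.50 + $69,621.75 = $274,184.25

$274,184.25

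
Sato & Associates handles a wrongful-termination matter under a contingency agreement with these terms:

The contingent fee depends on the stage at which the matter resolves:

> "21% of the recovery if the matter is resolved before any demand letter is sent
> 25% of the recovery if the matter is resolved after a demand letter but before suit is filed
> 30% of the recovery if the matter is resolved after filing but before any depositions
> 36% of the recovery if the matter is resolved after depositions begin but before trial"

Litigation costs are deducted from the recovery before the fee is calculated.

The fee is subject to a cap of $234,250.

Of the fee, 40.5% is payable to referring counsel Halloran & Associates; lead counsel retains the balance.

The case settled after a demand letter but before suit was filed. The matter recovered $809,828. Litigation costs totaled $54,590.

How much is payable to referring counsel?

Fee base (net of costs): $809,828 − $54,590 = $755,238
The matter settled after a demand letter but before suit was filed, so the 25% rate applies.
$755,238 × 25% = $188,809.50
$188,809.50 is under the $234,250 cap.
Referral share: 40.5% of $188,809.50 = $76,467.85; lead counsel retains $188,809.50 − $76,467.85 = $112,341.65.

$76,467.85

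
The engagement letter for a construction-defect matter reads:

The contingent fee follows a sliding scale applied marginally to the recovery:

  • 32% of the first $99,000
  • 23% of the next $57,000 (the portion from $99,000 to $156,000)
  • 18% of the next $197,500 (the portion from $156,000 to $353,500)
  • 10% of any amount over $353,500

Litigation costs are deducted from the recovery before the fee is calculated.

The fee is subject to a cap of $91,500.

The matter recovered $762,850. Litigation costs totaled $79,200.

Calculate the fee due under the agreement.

$91,500.00

Fee base (net of costs): $762,850 − $79,200 = $683,650
First $99,000 at 32% = $31,680.00
Next $57,000 at 23% = $13,110.00
Next $197,500 at 18% = $35,550.00
Remaining $330,150 at 10% = $33,015.00
Fee: $31,680.00 + $13,110.00 + $35,550.00 + $33,015.00 = $113,355.00
$113,355.00 exceeds the $91,500 cap, so the fee is capped at $91,500.00.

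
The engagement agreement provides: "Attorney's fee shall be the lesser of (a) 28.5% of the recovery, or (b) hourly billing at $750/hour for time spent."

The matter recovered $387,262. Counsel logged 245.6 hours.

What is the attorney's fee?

$110,369.67

(a) 28.5% of $387,262 = $110,369.67
(b) 245.6 × $750 = $184,200.00
The lesser is (a): $110,369.67.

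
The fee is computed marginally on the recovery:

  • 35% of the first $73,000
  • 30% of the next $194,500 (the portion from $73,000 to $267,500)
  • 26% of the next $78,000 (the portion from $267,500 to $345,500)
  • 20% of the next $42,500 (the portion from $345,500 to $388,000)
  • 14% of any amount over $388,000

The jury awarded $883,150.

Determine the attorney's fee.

First $73,000 at 35% = $25,550.00
Next $194,500 at 30% = $58,350.00
Next $78,000 at 26% = $20,280.00
Next $42,500 at 20% = $8,500.00
Remaining $495,150 at 14% = $69,321.00
Fee: $25,550.00 + $58,350.00 + $20,280.00 + $8,500.00 + $69,321.00 = $182,001.00

$182,001.00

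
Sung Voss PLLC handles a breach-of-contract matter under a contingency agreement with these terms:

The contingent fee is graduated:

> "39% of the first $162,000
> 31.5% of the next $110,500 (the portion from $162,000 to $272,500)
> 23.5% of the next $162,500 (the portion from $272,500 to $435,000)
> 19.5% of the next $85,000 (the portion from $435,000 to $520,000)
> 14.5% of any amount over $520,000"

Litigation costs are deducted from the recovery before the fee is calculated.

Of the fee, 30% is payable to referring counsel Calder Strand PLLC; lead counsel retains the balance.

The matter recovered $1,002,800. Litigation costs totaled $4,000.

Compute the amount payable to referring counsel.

Fee base (net of costs): $1,002,800 − $4,000 = $998,800
First $162,000 at 39% = $63,180.00
Next $110,500 at 31.5% = $34,807.50
Next $162,500 at 23.5% = $38,187.50
Next $85,000 at 19.5% = $16,575.00
Remaining $478,800 at 14.5% = $69,426.00
Fee: $63,180.00 + $34,807.50 + $38,187.50 + $16,575.00 + $69,426.00 = $222,176.00
Referral share: 30% of $222,176.00 = $66,652.80; lead counsel retains $222,176.00 − $66,652.80 = $155,523.20.

$66,652.80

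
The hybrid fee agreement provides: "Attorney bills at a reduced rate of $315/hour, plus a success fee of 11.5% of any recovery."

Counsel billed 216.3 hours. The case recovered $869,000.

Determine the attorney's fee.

Hourly: 216.3 × $315 = $68,134.50
Success fee: 11.5% of $869,000 = $99,935.00
Total: $68,134.50 + $99,935.00 = $168,069.50

$168,069.50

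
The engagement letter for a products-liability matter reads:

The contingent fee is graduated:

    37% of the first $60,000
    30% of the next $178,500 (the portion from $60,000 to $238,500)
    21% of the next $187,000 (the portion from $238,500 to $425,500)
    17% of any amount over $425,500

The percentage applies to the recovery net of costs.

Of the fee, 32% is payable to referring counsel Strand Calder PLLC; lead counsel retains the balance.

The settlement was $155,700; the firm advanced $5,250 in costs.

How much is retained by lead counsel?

$33,547.80

Fee base (net of costs): $155,700 − $5,250 = $150,450
First $60,000 at 37% = $22,200.00
Remaining $90,450 at 30% = $27,135.00
Fee: $22,200.00 + $27,135.00 = $49,335.00
Referral share: 32% of $49,335.00 = $15,787.20; lead counsel retains $49,335.00 − $15,787.20 = $33,547.80.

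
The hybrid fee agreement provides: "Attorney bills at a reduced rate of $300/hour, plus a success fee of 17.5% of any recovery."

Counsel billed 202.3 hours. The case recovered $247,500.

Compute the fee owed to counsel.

Hourly: 202.3 × $300 = $60,690.00
Success fee: 17.5% of $247,500 = $43,312.50
Total: $60,690.00 + $43,312.50 = $104,002.50

$104,002.50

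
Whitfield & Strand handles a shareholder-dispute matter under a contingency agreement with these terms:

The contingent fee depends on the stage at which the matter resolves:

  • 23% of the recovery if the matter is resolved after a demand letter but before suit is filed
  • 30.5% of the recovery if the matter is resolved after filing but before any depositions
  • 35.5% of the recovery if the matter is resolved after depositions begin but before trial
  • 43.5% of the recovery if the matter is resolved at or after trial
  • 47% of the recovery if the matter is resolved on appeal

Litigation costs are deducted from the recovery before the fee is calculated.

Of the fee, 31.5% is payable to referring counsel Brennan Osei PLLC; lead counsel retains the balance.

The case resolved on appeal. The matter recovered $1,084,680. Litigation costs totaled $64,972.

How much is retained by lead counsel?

$328,294.99

Fee base (net of costs): $1,084,680 − $64,972 = $1,019,708
The matter resolved on appeal, so the 47% rate applies.
$1,019,708 × 47% = $479,262.76
Referral share: 31.5% of $479,262.76 = $150,967.77; lead counsel retains $479,262.76 − $150,967.77 = $328,294.99.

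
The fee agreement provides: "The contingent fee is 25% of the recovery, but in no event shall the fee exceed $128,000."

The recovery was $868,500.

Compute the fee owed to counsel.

25% of $868,500 = $217,125.00
That exceeds the $128,000 cap, so the fee is capped at $128,000.

$128,000.00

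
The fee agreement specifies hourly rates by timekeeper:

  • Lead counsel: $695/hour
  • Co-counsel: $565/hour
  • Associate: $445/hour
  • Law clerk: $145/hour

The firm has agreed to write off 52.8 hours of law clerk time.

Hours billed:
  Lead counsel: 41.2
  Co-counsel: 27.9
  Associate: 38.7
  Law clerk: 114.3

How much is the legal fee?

Lead counsel: 41.2 × $695 = $28,634.00
Co-counsel: 27.9 × $565 = $15,763.50
Associate: 38.7 × $445 = $17,221.50
Law clerk: 114.3 × $145 = $16,573.50
Subtotal: $78,192.50
Write-off: 52.8 × $145 = $7,656.00
Total: $78,192.50 − $7,656.00 = $70,536.50

$70,536.50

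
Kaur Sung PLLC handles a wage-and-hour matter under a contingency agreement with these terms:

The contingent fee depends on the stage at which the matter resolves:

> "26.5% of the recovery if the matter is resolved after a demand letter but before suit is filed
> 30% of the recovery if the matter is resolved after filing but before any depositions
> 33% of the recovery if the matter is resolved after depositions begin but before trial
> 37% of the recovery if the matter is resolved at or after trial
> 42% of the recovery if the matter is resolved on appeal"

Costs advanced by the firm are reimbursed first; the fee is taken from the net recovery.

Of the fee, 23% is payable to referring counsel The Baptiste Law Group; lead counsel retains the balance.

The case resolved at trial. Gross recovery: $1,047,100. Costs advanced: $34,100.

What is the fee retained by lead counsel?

$288,603.70

Fee base (net of costs): $1,047,100 − $34,100 = $1,013,000
The matter resolved at trial, so the 37% rate applies.
$1,013,000 × 37% = $374,810.00
Referral share: 23% of $374,810.00 = $86,206.30; lead counsel retains $374,810.00 − $86,206.30 = $288,603.70.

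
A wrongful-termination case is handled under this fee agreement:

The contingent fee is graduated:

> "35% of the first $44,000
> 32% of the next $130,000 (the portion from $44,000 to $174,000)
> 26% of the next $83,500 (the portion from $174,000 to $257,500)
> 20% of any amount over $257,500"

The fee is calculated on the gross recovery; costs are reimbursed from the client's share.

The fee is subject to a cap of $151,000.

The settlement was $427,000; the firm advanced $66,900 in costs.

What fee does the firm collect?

Fee base is the gross recovery, $427,000; costs are reimbursed separately.
First $44,000 at 35% = $15,400.00
Next $130,000 at 32% = $41,600.00
Next $83,500 at 26% = $21,710.00
Remaining $169,500 at 20% = $33,900.00
Fee: $15,400.00 + $41,600.00 + $21,710.00 + $33,900.00 = $112,610.00
$112,610.00 is under the $151,000 cap.

$112,610.00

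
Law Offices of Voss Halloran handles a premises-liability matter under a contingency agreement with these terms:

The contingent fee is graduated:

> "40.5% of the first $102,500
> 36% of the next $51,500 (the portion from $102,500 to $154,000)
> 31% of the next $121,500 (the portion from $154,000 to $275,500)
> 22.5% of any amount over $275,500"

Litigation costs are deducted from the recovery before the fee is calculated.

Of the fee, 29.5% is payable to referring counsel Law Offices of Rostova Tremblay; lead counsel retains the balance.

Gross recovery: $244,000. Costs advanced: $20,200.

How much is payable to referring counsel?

$24,098.70

Fee base (net of costs): $244,000 − $20,200 = $223,800
First $102,500 at 40.5% = $41,512.50
Next $51,500 at 36% = $18,540.00
Remaining $69,800 at 31% = $21,638.00
Fee: $41,512.50 + $18,540.00 + $21,638.00 = $81,690.50
Referral share: 29.5% of $81,690.50 = $24,098.70; lead counsel retains $81,690.50 − $24,098.70 = $57,591.80.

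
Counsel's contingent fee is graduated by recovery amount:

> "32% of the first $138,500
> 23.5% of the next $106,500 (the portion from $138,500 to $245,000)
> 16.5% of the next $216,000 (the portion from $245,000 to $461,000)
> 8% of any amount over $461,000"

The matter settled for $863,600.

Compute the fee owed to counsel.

$137,195.50

First $138,500 at 32% = $44,320.00
Next $106,500 at 23.5% = $25,027.50
Next $216,000 at 16.5% = $35,640.00
Remaining $402,600 at 8% = $32,208.00
Fee: $44,320.00 + $25,027.50 + $35,640.00 + $32,208.00 = $137,195.50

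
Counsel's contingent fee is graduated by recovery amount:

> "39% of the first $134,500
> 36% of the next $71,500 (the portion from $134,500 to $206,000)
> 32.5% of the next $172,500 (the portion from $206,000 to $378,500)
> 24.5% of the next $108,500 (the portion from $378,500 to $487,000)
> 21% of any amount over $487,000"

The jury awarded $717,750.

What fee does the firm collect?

$209,297.50

First $134,500 at 39% = $52,455.00
Next $71,500 at 36% = $25,740.00
Next $172,500 at 32.5% = $56,062.50
Next $108,500 at 24.5% = $26,582.50
Remaining $230,750 at 21% = $48,457.50
Fee: $52,455.00 + $25,740.00 + $56,062.50 + $26,582.50 + $48,457.50 = $209,297.50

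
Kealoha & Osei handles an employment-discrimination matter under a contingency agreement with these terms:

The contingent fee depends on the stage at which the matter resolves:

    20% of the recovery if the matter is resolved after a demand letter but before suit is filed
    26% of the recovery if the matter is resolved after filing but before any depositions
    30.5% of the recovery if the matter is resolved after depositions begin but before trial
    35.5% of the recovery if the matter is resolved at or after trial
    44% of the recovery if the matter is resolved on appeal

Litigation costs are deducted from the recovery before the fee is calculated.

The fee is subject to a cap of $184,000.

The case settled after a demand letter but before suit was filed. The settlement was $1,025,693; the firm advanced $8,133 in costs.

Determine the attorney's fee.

Fee base (net of costs): $1,025,693 − $8,133 = $1,017,560
The matter settled after a demand letter but before suit was filed, so the 20% rate applies.
$1,017,560 × 20% = $203,512.00
$203,512.00 exceeds the $184,000 cap, so the fee is capped at $184,000.00.

$184,000.00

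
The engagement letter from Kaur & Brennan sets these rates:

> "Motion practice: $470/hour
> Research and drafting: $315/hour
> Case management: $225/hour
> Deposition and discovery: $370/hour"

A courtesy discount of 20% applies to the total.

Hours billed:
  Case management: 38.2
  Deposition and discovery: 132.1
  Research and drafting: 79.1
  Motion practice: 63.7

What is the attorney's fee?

Motion practice: 63.7 × $470 = $29,939.00
Research and drafting: 79.1 × $315 = $24,916.50
Case management: 38.2 × $225 = $8,595.00
Deposition and discovery: 132.1 × $370 = $48,877.00
Subtotal: $112,327.50
Less 20% discount: −$22,465.50
Total: $112,327.50 − $22,465.50 = $89,862.00

$89,862.00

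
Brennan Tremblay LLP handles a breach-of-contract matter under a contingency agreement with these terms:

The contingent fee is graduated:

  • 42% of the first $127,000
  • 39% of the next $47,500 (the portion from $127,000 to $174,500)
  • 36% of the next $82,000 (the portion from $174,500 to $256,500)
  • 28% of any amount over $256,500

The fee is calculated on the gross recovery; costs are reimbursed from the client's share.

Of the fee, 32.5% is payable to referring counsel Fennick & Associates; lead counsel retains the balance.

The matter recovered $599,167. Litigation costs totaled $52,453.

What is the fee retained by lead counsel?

$133,198.94

Fee base is the gross recovery, $599,167; costs are reimbursed separately.
First $127,000 at 42% = $53,340.00
Next $47,500 at 39% = $18,525.00
Next $82,000 at 36% = $29,520.00
Remaining $342,667 at 28% = $95,946.76
Fee: $53,340.00 + $18,525.00 + $29,520.00 + $95,946.76 = $197,331.76
Referral share: 32.5% of $197,331.76 = $64,132.82; lead counsel retains $197,331.76 − $64,132.82 = $133,198.94.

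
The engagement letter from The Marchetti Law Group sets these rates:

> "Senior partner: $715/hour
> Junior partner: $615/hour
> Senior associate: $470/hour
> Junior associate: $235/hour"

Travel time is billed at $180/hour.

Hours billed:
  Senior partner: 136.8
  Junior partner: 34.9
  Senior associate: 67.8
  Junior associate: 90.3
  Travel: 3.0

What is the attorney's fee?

Senior partner: 136.8 × $715 = $97,812.00
Junior partner: 34.9 × $615 = $21,463.50
Senior associate: 67.8 × $470 = $31,866.00
Junior associate: 90.3 × $235 = $21,220.50
Subtotal: $97,812.00 + $21,463.50 + $31,866.00 + $21,220.50 = $172,362.00
Travel: 3.0 × $180 = $540.00
Total: $172,362.00 + $540.00 = $172,902.00

$172,902.00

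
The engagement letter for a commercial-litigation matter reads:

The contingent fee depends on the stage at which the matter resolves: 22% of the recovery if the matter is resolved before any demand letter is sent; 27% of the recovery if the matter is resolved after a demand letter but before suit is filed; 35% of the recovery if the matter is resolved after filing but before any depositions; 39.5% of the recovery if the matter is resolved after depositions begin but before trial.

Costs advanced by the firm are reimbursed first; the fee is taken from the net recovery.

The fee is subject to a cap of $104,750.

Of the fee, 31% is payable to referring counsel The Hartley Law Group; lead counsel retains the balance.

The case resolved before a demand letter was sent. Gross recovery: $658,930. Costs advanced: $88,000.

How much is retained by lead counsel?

$72,277.50

Fee base (net of costs): $658,930 − $88,000 = $570,930
The matter resolved before a demand letter was sent, so the 22% rate applies.
$570,930 × 22% = $125,604.60
$125,604.60 exceeds the $104,750 cap, so the fee is capped at $104,750.00.
Referral share: 31% of $104,750.00 = $32,472.50; lead counsel retains $104,750.00 − $32,472.50 = $72,277.50.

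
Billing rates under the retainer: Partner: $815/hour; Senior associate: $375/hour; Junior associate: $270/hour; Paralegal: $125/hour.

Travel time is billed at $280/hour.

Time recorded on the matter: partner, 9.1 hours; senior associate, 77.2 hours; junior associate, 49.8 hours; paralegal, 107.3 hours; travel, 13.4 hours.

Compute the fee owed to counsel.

$66,977.00

Partner: 9.1 × $815 = $7,416.50
Senior associate: 77.2 × $375 = $28,950.00
Junior associate: 49.8 × $270 = $13,446.00
Paralegal: 107.3 × $125 = $13,412.50
Subtotal: $7,416.50 + $28,950.00 + $13,446.00 + $13,412.50 = $63,225.00
Travel: 13.4 × $280 = $3,752.00
Total: $63,225.00 + $3,752.00 = $66,977.00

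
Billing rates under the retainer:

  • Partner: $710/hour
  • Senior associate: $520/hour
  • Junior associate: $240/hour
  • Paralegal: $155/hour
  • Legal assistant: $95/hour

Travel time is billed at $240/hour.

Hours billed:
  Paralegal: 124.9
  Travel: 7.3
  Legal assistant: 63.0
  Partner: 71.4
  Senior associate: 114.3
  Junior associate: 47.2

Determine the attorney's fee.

$148,554.50

Partner: 71.4 × $710 = $50,694.00
Senior associate: 114.3 × $520 = $59,436.00
Junior associate: 47.2 × $240 = $11,328.00
Paralegal: 124.9 × $155 = $19,359.50
Legal assistant: 63.0 × $95 = $5,985.00
Subtotal: $50,694.00 + $59,436.00 + $11,328.00 + $19,359.50 + $5,985.00 = $146,802.50
Travel: 7.3 × $240 = $1,752.00
Total: $146,802.50 + $1,752.00 = $148,554.50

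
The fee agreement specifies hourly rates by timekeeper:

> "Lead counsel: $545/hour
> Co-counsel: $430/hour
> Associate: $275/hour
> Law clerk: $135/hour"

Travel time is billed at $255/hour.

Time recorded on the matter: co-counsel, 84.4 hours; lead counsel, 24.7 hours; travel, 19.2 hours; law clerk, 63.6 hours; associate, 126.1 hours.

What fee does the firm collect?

$97,913.00

Lead counsel: 24.7 × $545 = $13,461.50
Co-counsel: 84.4 × $430 = $36,292.00
Associate: 126.1 × $275 = $34,677.50
Law clerk: 63.6 × $135 = $8,586.00
Subtotal: $13,461.50 + $36,292.00 + $34,677.50 + $8,586.00 = $93,017.00
Travel: 19.2 × $255 = $4,896.00
Total: $93,017.00 + $4,896.00 = $97,913.00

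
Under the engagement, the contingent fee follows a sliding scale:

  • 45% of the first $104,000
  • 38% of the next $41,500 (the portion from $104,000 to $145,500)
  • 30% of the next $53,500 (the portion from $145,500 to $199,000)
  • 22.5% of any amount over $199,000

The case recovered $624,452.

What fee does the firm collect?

$174,346.70

First $104,000 at 45% = $46,800.00
Next $41,500 at 38% = $15,770.00
Next $53,500 at 30% = $16,050.00
Remaining $425,452 at 22.5% = $95,726.70
Fee: $46,800.00 + $15,770.00 + $16,050.00 + $95,726.70 = $174,346.70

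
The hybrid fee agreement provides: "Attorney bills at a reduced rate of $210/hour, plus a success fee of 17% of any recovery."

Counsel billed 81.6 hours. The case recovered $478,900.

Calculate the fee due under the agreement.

$98,549.00

Hourly: 81.6 × $210 = $17,136.00
Success fee: 17% of $478,900 = $81,413.00
Total: $17,136.00 + $81,413.00 = $98,549.00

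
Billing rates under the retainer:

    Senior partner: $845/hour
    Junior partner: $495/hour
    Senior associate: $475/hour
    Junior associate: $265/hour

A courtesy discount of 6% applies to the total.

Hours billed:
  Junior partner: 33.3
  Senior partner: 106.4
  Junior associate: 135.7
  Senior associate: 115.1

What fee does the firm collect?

Senior partner: 106.4 × $845 = $89,908.00
Junior partner: 33.3 × $495 = $16,483.50
Senior associate: 115.1 × $475 = $54,672.50
Junior associate: 135.7 × $265 = $35,960.50
Subtotal: $197,024.50
Less 6% discount: −$11,821.47
Total: $197,024.50 − $11,821.47 = $185,203.03

$185,203.03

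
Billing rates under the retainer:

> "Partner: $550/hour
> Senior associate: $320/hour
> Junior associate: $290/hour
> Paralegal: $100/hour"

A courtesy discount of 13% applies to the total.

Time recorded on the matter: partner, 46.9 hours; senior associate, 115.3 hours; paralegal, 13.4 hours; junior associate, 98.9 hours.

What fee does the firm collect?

$80,659.44

Partner: 46.9 × $550 = $25,795.00
Senior associate: 115.3 × $320 = $36,896.00
Junior associate: 98.9 × $290 = $28,681.00
Paralegal: 13.4 × $100 = $1,340.00
Subtotal: $92,712.00
Less 13% discount: −$12,052.56
Total: $92,712.00 − $12,052.56 = $80,659.44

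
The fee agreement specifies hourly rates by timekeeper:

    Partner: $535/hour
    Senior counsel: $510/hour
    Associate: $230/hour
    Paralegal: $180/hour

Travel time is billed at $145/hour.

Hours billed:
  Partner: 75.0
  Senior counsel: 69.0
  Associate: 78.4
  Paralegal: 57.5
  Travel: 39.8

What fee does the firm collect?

$109,468.00

Partner: 75.0 × $535 = $40,125.00
Senior counsel: 69.0 × $510 = $35,190.00
Associate: 78.4 × $230 = $18,032.00
Paralegal: 57.5 × $180 = $10,350.00
Subtotal: $40,125.00 + $35,190.00 + $18,032.00 + $10,350.00 = $103,697.00
Travel: 39.8 × $145 = $5,771.00
Total: $103,697.00 + $5,771.00 = $109,468.00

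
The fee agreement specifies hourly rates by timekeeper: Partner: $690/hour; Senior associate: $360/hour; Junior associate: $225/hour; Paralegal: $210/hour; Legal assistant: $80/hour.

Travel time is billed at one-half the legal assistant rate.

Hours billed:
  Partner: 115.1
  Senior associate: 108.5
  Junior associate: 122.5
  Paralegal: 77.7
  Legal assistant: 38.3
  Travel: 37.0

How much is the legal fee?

Partner: 115.1 × $690 = $79,419.00
Senior associate: 108.5 × $360 = $39,060.00
Junior associate: 122.5 × $225 = $27,562.50
Paralegal: 77.7 × $210 = $16,317.00
Legal assistant: 38.3 × $80 = $3,064.00
Subtotal: $79,419.00 + $39,060.00 + $27,562.50 + $16,317.00 + $3,064.00 = $165,422.50
Travel: 37.0 × ($80 ÷ 2) = 37.0 × $40.00 = $1,480.00
Total: $165,422.50 + $1,480.00 = $166,902.50

$166,902.50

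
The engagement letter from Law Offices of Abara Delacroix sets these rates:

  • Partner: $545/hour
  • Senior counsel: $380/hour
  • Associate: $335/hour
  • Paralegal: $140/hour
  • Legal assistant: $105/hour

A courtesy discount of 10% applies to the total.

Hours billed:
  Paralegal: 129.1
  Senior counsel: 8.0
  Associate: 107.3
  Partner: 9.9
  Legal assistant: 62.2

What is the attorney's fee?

Partner: 9.9 × $545 = $5,395.50
Senior counsel: 8.0 × $380 = $3,040.00
Associate: 107.3 × $335 = $35,945.50
Paralegal: 129.1 × $140 = $18,074.00
Legal assistant: 62.2 × $105 = $6,531.00
Subtotal: $68,986.00
Less 10% discount: −$6,898.60
Total: $68,986.00 − $6,898.60 = $62,087.40

$62,087.40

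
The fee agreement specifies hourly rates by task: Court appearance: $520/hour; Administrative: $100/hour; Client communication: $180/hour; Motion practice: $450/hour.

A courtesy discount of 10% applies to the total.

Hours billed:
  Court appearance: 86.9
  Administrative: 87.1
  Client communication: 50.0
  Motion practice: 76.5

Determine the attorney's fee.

Court appearance: 86.9 × $520 = $45,188.00
Administrative: 87.1 × $100 = $8,710.00
Client communication: 50.0 × $180 = $9,000.00
Motion practice: 76.5 × $450 = $34,425.00
Subtotal: $97,323.00
Less 10% discount: −$9,732.30
Total: $97,323.00 − $9,732.30 = $87,590.70

$87,590.70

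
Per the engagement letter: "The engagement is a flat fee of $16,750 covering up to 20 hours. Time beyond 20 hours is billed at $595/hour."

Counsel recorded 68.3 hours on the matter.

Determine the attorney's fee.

$45,488.50

Flat fee: $16,750.00
Excess hours: 68.3 − 20 = 48.3
Overrun: 48.3 × $595 = $28,738.50
Total: $16,750.00 + $28,738.50 = $45,488.50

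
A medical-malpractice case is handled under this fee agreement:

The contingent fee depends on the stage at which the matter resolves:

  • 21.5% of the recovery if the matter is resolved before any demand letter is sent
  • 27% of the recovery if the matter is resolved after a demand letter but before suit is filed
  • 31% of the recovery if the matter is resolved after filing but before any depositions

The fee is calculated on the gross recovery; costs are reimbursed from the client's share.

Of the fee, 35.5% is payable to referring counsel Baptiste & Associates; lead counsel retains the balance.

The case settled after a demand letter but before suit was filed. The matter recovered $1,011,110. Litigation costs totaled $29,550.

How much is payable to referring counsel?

Fee base is the gross recovery, $1,011,110; costs are reimbursed separately.
The matter settled after a demand letter but before suit was filed, so the 27% rate applies.
$1,011,110 × 27% = $272,999.70
Referral share: 35.5% of $272,999.70 = $96,914.89; lead counsel retains $272,999.70 − $96,914.89 = $176,084.81.

$96,914.89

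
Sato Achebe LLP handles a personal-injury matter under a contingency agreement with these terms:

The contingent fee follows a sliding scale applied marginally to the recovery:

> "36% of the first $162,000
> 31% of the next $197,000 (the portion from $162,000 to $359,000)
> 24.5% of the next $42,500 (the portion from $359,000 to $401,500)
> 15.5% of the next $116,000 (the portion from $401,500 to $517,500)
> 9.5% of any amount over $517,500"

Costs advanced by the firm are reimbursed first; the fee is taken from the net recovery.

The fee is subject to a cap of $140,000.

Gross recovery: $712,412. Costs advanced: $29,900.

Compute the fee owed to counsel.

$140,000.00

Fee base (net of costs): $712,412 − $29,900 = $682,512
First $162,000 at 36% = $58,320.00
Next $197,000 at 31% = $61,070.00
Next $42,500 at 24.5% = $10,412.50
Next $116,000 at 15.5% = $17,980.00
Remaining $165,012 at 9.5% = $15,676.14
Fee: $58,320.00 + $61,070.00 + $10,412.50 + $17,980.00 + $15,676.14 = $163,458.64
$163,458.64 exceeds the $140,000 cap, so the fee is capped at $140,000.00.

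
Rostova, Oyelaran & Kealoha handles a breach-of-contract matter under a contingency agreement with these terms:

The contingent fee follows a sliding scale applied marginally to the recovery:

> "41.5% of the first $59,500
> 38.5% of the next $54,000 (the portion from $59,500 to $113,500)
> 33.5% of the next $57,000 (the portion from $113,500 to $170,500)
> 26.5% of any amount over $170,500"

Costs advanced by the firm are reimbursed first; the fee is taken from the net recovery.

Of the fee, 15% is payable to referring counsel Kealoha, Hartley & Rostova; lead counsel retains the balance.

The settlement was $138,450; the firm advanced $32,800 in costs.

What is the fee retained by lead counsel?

Fee base (net of costs): $138,450 − $32,800 = $105,650
First $59,500 at 41.5% = $24,692.50
Remaining $46,150 at 38.5% = $17,767.75
Fee: $24,692.50 + $17,767.75 = $42,460.25
Referral share: 15% of $42,460.25 = $6,369.04; lead counsel retains $42,460.25 − $6,369.04 = $36,091.21.

$36,091.21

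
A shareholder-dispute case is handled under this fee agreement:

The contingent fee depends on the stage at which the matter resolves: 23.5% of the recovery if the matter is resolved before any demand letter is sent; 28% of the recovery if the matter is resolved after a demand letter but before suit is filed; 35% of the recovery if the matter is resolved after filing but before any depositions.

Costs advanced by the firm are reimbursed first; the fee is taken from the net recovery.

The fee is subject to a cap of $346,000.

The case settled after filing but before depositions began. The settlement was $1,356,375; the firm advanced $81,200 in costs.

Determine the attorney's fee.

Fee base (net of costs): $1,356,375 − $81,200 = $1,275,175
The matter settled after filing but before depositions began, so the 35% rate applies.
$1,275,175 × 35% = $446,311.25
$446,311.25 exceeds the $346,000 cap, so the fee is capped at $346,000.00.

$346,000.00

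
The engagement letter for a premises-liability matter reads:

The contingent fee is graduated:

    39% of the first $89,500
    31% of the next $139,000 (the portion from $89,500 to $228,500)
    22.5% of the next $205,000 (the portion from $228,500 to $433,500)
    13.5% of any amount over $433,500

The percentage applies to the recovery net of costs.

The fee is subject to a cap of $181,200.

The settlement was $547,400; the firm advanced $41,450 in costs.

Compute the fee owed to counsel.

Fee base (net of costs): $547,400 − $41,450 = $505,950
First $89,500 at 39% = $34,905.00
Next $139,000 at 31% = $43,090.00
Next $205,000 at 22.5% = $46,125.00
Remaining $72,450 at 13.5% = $9,780.75
Fee: $34,905.00 + $43,090.00 + $46,125.00 + $9,780.75 = $133,900.75
$133,900.75 is under the $181,200 cap.

$133,900.75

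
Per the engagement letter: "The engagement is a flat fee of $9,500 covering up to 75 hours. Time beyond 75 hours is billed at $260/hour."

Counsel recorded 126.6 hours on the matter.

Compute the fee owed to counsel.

$22,916.00

Flat fee: $9,500.00
Excess hours: 126.6 − 75 = 51.6
Overrun: 51.6 × $260 = $13,416.00
Total: $9,500.00 + $13,416.00 = $22,916.00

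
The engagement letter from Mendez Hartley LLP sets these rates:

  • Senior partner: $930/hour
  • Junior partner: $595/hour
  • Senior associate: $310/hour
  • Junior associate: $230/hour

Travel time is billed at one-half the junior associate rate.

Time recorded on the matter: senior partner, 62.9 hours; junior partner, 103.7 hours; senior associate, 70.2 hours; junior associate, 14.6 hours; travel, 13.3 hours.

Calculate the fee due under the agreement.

$146,848.00

Senior partner: 62.9 × $930 = $58,497.00
Junior partner: 103.7 × $595 = $61,701.50
Senior associate: 70.2 × $310 = $21,762.00
Junior associate: 14.6 × $230 = $3,358.00
Subtotal: $58,497.00 + $61,701.50 + $21,762.00 + $3,358.00 = $145,318.50
Travel: 13.3 × ($230 ÷ 2) = 13.3 × $115.00 = $1,529.50
Total: $145,318.50 + $1,529.50 = $146,848.00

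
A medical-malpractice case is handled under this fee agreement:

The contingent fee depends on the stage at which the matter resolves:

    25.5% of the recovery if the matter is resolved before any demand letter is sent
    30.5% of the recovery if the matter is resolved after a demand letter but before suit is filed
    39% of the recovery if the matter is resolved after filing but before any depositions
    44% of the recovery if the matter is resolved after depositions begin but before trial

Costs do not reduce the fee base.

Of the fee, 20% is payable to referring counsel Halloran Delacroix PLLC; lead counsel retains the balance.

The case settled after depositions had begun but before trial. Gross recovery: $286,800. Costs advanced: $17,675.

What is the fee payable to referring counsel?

Fee base is the gross recovery, $286,800; costs are reimbursed separately.
The matter settled after depositions had begun but before trial, so the 44% rate applies.
$286,800 × 44% = $126,192.00
Referral share: 20% of $126,192.00 = $25,238.40; lead counsel retains $126,192.00 − $25,238.40 = $100,953.60.

$25,238.40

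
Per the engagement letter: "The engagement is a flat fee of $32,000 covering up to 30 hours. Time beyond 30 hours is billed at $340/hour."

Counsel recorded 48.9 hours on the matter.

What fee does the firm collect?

$38,426.00

Flat fee: $32,000.00
Excess hours: 48.9 − 30 = 18.9
Overrun: 18.9 × $340 = $6,426.00
Total: $32,000.00 + $6,426.00 = $38,426.00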